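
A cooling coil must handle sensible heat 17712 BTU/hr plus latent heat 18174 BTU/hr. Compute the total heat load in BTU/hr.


Qt = 17712 + 18174 = 35886 BTU/hr

35886 BTU/hr


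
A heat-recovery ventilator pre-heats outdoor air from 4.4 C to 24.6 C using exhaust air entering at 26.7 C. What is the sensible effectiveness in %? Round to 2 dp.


eff = (24.6-4.4)/(26.7-4.4)*100 = 90.58 %

90.58 %


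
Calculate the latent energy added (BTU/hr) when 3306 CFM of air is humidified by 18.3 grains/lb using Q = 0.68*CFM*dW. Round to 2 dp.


Q = 0.68 * 3306 * 18.3 = 41139.86 BTU/hr

41139.86 BTU/hr


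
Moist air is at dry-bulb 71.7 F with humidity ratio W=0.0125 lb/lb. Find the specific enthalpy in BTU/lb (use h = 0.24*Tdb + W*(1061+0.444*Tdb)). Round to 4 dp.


h = 0.24*71.7 + 0.0125*(1061+0.444*71.7) = 30.8684 BTU/lb

30.8684 BTU/lb


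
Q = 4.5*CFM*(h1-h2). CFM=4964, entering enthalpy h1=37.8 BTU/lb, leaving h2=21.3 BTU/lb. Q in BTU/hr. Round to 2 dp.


Q = 4.5 * 4964 * (37.8 - 21.3) = 368577.00 BTU/hr

368577.00 BTU/hr


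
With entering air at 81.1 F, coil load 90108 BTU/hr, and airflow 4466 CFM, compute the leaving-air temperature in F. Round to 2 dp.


dT = 90108/(1.08*4466) = 18.6819
T_leave = 81.1 - 18.6819 = 62.42 F

62.42 F


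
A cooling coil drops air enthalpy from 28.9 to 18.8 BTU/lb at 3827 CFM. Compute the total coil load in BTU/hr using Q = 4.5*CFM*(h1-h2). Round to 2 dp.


Q = 4.5 * 3827 * (28.9 - 18.8) = 173937.15 BTU/hr

173937.15 BTU/hr


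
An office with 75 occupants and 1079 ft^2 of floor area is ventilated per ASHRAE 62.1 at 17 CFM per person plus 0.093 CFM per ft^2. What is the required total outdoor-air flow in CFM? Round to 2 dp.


Total = 75*17 + 1079*0.093 = 1375.35 CFM

1375.35 CFM


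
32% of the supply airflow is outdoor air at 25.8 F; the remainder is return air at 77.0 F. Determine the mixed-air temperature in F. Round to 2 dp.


T_mix = 0.32*25.8 + 0.68*77.0 = 60.62 F

60.62 F


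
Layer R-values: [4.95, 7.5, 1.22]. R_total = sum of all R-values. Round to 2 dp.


R_total = 4.95 + 7.5 + 1.22 = 13.67

13.67


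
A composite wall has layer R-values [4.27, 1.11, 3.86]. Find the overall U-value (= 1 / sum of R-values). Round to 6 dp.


R_total = 4.27 + 1.11 + 3.86 = 9.24
U = 1/9.24 = 0.108225

0.108225


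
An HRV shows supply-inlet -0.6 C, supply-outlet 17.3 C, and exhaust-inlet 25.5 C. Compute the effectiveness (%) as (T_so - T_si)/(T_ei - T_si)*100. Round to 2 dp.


eff = (17.3-(-0.6))/(25.5-(-0.6))*100 = 68.58 %

68.58 %


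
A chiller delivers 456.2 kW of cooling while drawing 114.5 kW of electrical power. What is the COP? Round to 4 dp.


COP = 456.2 / 114.5 = 3.9843

3.9843


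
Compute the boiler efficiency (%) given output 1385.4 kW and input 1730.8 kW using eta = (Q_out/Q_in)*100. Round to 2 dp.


eta = (1385.4/1730.8)*100 = 80.04 %

80.04 %


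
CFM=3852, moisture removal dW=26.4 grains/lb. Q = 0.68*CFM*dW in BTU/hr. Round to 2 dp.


Q = 0.68 * 3852 * 26.4 = 69151.10 BTU/hr

69151.10 BTU/hr


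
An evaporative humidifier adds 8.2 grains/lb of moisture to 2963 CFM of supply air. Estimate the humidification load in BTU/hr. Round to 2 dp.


Q = 0.68 * 2963 * 8.2 = 16521.69 BTU/hr

16521.69 BTU/hr


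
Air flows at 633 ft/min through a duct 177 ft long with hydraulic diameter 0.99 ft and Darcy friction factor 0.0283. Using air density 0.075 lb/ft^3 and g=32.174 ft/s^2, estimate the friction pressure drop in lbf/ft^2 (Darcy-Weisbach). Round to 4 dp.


v_fps = 633/60 = 10.55 ft/s
dp = 0.0283*(177/0.99)*0.075*10.55^2/(2*32.174) = 0.6564 lbf/ft^2

0.6564 lbf/ft^2


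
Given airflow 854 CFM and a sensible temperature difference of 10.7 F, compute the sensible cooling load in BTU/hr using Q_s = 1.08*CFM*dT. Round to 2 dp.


Q = 1.08 * 854 * 10.7 = 9868.82 BTU/hr

9868.82 BTU/hr


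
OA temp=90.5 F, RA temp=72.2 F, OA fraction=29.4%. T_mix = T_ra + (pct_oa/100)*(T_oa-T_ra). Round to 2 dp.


T_mix = 72.2 + (29.4/100)*(90.5-72.2) = 77.58 F

77.58 F


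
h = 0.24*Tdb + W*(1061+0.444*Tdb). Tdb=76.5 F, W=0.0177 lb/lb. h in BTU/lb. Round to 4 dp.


h = 0.24*76.5 + 0.0177*(1061+0.444*76.5) = 37.7409 BTU/lb

37.7409 BTU/lb


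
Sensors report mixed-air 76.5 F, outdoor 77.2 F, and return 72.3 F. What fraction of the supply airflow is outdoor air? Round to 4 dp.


frac = (76.5 - 72.3) / (77.2 - 72.3) = 0.8571

0.8571


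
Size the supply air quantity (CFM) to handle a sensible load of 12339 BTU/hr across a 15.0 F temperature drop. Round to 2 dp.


CFM = 12339 / (1.08 * 15.0) = 761.67

761.67 CFM


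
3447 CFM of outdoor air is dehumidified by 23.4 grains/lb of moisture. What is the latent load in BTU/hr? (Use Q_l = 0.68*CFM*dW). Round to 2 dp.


Q = 0.68 * 3447 * 23.4 = 54848.66 BTU/hr

54848.66 BTU/hr


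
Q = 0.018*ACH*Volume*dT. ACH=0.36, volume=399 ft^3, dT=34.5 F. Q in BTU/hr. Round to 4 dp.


Q = 0.018 * 0.36 * 399 * 34.5 = 89.2004 BTU/hr

89.2004 BTU/hr


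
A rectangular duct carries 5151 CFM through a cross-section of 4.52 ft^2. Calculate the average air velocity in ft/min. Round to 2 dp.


V = 5151 / 4.52 = 1139.60 ft/min

1139.60 ft/min


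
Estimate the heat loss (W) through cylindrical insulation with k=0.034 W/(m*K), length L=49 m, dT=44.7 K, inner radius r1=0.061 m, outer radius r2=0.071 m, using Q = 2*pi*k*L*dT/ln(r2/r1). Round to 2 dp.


Q = 2*pi*0.034*49*44.7/ln(0.071/0.061) = 3082.29 W

3082.29 W


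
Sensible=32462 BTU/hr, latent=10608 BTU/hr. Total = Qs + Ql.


Qt = 32462 + 10608 = 43070 BTU/hr

43070 BTU/hr


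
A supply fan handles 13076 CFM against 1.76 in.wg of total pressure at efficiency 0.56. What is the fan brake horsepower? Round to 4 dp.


BHP = 13076 * 1.76 / (6356 * 0.56) = 6.4657 hp

6.4657 hp


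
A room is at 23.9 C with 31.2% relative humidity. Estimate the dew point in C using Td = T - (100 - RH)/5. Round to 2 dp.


Td = 23.9 - (100-31.2)/5 = 10.14 C

10.14 C


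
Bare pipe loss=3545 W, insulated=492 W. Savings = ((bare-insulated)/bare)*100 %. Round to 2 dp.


Savings = ((3545-492)/3545)*100 = 86.12 %

86.12 %


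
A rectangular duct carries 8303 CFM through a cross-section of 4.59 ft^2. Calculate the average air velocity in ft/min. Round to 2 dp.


V = 8303 / 4.59 = 1808.93 ft/min

1808.93 ft/min


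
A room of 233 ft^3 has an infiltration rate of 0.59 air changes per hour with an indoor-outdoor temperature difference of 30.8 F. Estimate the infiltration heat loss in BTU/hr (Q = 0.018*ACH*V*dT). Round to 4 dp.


Q = 0.018 * 0.59 * 233 * 30.8 = 76.2134 BTU/hr

76.2134 BTU/hr


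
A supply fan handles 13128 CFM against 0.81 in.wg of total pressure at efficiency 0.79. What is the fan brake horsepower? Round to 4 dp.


BHP = 13128 * 0.81 / (6356 * 0.79) = 2.1177 hp

2.1177 hp


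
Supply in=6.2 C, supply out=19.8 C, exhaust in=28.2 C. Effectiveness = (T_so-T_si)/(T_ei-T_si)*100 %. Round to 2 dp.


eff = (19.8-6.2)/(28.2-6.2)*100 = 61.82 %

61.82 %


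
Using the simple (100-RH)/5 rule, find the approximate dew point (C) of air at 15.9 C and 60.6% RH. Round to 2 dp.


Td = 15.9 - (100-60.6)/5 = 8.02 C

8.02 C


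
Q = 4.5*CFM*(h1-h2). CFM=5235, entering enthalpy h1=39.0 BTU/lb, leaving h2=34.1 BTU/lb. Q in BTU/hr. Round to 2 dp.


Q = 4.5 * 5235 * (39.0 - 34.1) = 115431.75 BTU/hr

115431.75 BTU/hr


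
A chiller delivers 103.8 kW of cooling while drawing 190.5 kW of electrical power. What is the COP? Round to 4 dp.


COP = 103.8 / 190.5 = 0.5449

0.5449


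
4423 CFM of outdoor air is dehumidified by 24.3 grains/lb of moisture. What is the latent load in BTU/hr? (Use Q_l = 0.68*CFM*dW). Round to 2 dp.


Q = 0.68 * 4423 * 24.3 = 73085.65 BTU/hr

73085.65 BTU/hr


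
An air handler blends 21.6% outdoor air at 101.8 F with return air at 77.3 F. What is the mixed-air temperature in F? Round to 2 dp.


T_mix = 77.3 + (21.6/100)*(101.8-77.3) = 82.59 F

82.59 F


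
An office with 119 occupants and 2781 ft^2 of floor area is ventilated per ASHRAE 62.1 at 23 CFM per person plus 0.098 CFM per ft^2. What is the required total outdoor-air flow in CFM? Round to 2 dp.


Total = 119*23 + 2781*0.098 = 3009.54 CFM

3009.54 CFM


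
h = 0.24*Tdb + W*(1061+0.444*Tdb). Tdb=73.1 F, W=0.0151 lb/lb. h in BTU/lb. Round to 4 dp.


h = 0.24*73.1 + 0.0151*(1061+0.444*73.1) = 34.0552 BTU/lb

34.0552 BTU/lb


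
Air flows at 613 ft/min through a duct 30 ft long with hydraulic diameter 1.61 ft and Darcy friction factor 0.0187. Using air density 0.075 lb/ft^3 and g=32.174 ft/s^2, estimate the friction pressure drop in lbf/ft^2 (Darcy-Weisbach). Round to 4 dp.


v_fps = 613/60 = 10.2167 ft/s
dp = 0.0187*(30/1.61)*0.075*10.2167^2/(2*32.174) = 0.0424 lbf/ft^2

0.0424 lbf/ft^2


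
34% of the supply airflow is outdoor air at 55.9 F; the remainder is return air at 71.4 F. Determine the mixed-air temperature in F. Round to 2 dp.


T_mix = 0.34*55.9 + 0.66*71.4 = 66.13 F

66.13 F


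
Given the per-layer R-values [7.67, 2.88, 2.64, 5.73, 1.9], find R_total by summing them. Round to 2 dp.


R_total = 7.67 + 2.88 + 2.64 + 5.73 + 1.9 = 20.82

20.82


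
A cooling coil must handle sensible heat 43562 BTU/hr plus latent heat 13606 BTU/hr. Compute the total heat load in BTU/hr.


Qt = 43562 + 13606 = 57168 BTU/hr

57168 BTU/hr


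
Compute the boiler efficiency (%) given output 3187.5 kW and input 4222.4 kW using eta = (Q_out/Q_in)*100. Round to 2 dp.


eta = (3187.5/4222.4)*100 = 75.49 %

75.49 %


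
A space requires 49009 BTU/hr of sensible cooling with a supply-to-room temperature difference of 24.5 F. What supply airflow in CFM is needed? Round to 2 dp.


CFM = 49009 / (1.08 * 24.5) = 1852.19

1852.19 CFM


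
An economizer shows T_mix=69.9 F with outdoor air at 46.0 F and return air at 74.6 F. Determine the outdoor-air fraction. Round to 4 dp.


frac = (69.9 - 74.6) / (46.0 - 74.6) = 0.1643

0.1643


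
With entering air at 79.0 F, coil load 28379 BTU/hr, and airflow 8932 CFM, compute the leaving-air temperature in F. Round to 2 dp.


dT = 28379/(1.08*8932) = 2.9419
T_leave = 79.0 - 2.9419 = 76.06 F

76.06 F


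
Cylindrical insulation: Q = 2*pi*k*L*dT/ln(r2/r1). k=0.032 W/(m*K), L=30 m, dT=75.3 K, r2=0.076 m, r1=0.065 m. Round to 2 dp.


Q = 2*pi*0.032*30*75.3/ln(0.076/0.065) = 2905.09 W

2905.09 W


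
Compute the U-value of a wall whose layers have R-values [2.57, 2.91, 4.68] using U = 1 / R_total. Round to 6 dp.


R_total = 2.57 + 2.91 + 4.68 = 10.16
U = 1/10.16 = 0.098425

0.098425


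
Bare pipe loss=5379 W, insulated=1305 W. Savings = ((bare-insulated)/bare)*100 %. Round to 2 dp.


Savings = ((5379-1305)/5379)*100 = 75.74 %

75.74 %


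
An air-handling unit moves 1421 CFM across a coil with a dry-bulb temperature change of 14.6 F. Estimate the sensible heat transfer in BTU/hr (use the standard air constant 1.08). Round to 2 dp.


Q = 1.08 * 1421 * 14.6 = 22406.33 BTU/hr

22406.33 BTU/hr


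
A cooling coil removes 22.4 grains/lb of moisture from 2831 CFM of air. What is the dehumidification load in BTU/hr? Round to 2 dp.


Q = 0.68 * 2831 * 22.4 = 43121.79 BTU/hr

43121.79 BTU/hr


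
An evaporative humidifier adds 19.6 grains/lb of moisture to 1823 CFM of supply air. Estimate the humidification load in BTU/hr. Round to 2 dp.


Q = 0.68 * 1823 * 19.6 = 24296.94 BTU/hr

24296.94 BTU/hr


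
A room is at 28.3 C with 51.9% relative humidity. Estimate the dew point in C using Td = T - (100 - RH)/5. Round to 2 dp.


Td = 28.3 - (100-51.9)/5 = 18.68 C

18.68 C


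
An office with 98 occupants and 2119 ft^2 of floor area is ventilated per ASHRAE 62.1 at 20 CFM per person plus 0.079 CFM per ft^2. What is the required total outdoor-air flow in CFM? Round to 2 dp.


Total = 98*20 + 2119*0.079 = 2127.40 CFM

2127.40 CFM


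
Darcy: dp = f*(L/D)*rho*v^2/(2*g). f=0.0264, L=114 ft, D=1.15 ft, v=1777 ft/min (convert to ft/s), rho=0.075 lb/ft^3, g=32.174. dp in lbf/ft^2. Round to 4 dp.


v_fps = 1777/60 = 29.6167 ft/s
dp = 0.0264*(114/1.15)*0.075*29.6167^2/(2*32.174) = 2.6755 lbf/ft^2

2.6755 lbf/ft^2


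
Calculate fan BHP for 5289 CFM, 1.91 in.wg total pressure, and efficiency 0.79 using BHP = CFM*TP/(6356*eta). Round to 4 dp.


BHP = 5289 * 1.91 / (6356 * 0.79) = 2.0119 hp

2.0119 hp


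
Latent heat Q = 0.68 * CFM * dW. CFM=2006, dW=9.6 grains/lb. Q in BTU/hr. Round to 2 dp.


Q = 0.68 * 2006 * 9.6 = 13095.17 BTU/hr

13095.17 BTU/hr


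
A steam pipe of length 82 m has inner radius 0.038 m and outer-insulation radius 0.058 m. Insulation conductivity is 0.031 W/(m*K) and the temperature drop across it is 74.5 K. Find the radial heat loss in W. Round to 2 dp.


Q = 2*pi*0.031*82*74.5/ln(0.058/0.038) = 2813.96 W

2813.96 W


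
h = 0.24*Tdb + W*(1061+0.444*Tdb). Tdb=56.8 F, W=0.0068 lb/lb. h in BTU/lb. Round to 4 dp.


h = 0.24*56.8 + 0.0068*(1061+0.444*56.8) = 21.0183 BTU/lb

21.0183 BTU/lb


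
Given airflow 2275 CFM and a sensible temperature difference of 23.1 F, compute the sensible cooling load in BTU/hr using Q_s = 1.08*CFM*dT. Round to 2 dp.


Q = 1.08 * 2275 * 23.1 = 56756.70 BTU/hr

56756.70 BTU/hr


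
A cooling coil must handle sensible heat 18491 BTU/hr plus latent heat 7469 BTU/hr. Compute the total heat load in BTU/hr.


Qt = 18491 + 7469 = 25960 BTU/hr

25960 BTU/hr


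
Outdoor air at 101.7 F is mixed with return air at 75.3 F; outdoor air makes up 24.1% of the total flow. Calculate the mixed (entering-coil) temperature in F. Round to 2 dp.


T_mix = 75.3 + (24.1/100)*(101.7-75.3) = 81.66 F

81.66 F


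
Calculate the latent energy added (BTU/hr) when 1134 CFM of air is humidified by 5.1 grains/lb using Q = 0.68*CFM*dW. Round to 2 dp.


Q = 0.68 * 1134 * 5.1 = 3932.71 BTU/hr

3932.71 BTU/hr


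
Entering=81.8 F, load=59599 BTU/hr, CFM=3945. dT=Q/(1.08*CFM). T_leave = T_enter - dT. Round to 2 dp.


dT = 59599/(1.08*3945) = 13.9884
T_leave = 81.8 - 13.9884 = 67.81 F

67.81 F


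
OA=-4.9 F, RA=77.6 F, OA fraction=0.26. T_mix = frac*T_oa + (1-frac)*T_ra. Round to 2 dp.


T_mix = 0.26*(-4.9) + 0.74*77.6 = 56.15 F

56.15 F


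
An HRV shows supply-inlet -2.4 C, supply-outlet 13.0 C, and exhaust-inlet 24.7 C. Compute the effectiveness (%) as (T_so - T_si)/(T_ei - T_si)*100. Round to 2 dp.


eff = (13.0-(-2.4))/(24.7-(-2.4))*100 = 56.83 %

56.83 %


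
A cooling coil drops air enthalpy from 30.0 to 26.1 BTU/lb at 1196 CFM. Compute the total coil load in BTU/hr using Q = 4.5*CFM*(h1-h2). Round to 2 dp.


Q = 4.5 * 1196 * (30.0 - 26.1) = 20989.80 BTU/hr

20989.80 BTU/hr


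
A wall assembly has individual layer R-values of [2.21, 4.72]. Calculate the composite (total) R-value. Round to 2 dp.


R_total = 2.21 + 4.72 = 6.93

6.93


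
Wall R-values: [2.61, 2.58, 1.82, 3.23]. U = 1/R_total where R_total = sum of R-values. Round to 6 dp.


R_total = 2.61 + 2.58 + 1.82 + 3.23 = 10.24
U = 1/10.24 = 0.097656

0.097656


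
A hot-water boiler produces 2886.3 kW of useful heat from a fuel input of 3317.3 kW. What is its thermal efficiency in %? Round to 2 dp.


eta = (2886.3/3317.3)*100 = 87.01 %

87.01 %


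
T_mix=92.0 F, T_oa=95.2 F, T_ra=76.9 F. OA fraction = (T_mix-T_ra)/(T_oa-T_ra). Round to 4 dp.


frac = (92.0 - 76.9) / (95.2 - 76.9) = 0.8251

0.8251


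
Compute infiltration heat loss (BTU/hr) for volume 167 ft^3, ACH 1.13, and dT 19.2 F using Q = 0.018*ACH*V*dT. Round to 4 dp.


Q = 0.018 * 1.13 * 167 * 19.2 = 65.2182 BTU/hr

65.2182 BTU/hr


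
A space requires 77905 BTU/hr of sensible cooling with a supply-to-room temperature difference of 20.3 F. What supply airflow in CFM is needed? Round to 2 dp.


CFM = 77905 / (1.08 * 20.3) = 3553.41

3553.41 CFM


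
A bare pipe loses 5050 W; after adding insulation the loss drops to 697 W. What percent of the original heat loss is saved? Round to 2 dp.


Savings = ((5050-697)/5050)*100 = 86.20 %

86.20 %


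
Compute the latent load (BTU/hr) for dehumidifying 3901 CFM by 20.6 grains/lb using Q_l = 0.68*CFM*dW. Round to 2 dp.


Q = 0.68 * 3901 * 20.6 = 54645.21 BTU/hr

54645.21 BTU/hr


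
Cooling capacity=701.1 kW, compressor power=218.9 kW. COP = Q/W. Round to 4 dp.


COP = 701.1 / 218.9 = 3.2028

3.2028


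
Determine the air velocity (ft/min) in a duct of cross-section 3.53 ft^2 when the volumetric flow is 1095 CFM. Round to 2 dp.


V = 1095 / 3.53 = 310.20 ft/min

310.20 ft/min


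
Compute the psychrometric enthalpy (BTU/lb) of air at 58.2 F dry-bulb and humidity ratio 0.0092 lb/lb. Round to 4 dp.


h = 0.24*58.2 + 0.0092*(1061+0.444*58.2) = 23.9669 BTU/lb

23.9669 BTU/lb


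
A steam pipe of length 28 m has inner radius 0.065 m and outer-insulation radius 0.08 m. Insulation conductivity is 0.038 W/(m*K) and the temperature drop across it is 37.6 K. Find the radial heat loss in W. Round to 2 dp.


Q = 2*pi*0.038*28*37.6/ln(0.08/0.065) = 1210.60 W

1210.60 W


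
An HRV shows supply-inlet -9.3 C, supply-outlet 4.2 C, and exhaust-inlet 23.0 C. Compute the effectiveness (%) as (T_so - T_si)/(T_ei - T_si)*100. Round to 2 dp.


eff = (4.2-(-9.3))/(23.0-(-9.3))*100 = 41.80 %

41.80 %


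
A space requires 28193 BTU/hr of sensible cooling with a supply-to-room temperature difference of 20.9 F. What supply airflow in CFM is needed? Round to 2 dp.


CFM = 28193 / (1.08 * 20.9) = 1249.03

1249.03 CFM


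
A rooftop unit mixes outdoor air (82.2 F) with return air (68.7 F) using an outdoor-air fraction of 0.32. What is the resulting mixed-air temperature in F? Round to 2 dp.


T_mix = 0.32*82.2 + 0.68*68.7 = 73.02 F

73.02 F


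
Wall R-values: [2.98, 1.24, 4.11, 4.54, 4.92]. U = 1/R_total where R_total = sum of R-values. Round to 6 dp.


R_total = 2.98 + 1.24 + 4.11 + 4.54 + 4.92 = 17.79
U = 1/17.79 = 0.056211

0.056211


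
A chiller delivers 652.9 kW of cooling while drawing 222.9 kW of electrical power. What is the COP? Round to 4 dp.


COP = 652.9 / 222.9 = 2.9291

2.9291


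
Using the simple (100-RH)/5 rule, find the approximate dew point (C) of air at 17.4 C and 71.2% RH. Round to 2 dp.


Td = 17.4 - (100-71.2)/5 = 11.64 C

11.64 C


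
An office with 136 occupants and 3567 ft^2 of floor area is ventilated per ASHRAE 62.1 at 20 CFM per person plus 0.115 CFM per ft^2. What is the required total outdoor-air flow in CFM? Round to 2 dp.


Total = 136*20 + 3567*0.115 = 3130.21 CFM

3130.21 CFM


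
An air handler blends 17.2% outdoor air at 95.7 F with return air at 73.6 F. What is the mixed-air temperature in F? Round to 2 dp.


T_mix = 73.6 + (17.2/100)*(95.7-73.6) = 77.40 F

77.40 F


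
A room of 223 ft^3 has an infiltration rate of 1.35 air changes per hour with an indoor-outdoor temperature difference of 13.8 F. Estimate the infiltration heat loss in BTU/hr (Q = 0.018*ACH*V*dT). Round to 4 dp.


Q = 0.018 * 1.35 * 223 * 13.8 = 74.7808 BTU/hr

74.7808 BTU/hr


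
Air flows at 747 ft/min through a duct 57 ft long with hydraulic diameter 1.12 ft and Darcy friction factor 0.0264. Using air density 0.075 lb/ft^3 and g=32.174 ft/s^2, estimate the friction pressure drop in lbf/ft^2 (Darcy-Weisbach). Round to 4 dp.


v_fps = 747/60 = 12.45 ft/s
dp = 0.0264*(57/1.12)*0.075*12.45^2/(2*32.174) = 0.2427 lbf/ft^2

0.2427 lbf/ft^2


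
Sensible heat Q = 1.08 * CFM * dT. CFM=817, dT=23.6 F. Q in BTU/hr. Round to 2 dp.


Q = 1.08 * 817 * 23.6 = 20823.70 BTU/hr

20823.70 BTU/hr


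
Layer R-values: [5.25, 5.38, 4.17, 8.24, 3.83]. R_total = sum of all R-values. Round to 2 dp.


R_total = 5.25 + 5.38 + 4.17 + 8.24 + 3.83 = 26.87

26.87


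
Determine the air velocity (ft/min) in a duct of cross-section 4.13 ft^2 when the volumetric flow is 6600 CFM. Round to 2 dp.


V = 6600 / 4.13 = 1598.06 ft/min

1598.06 ft/min


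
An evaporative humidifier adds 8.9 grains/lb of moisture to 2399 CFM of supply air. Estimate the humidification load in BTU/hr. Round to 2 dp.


Q = 0.68 * 2399 * 8.9 = 14518.75 BTU/hr

14518.75 BTU/hr


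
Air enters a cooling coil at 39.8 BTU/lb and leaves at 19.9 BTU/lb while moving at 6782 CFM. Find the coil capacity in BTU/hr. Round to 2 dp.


Q = 4.5 * 6782 * (39.8 - 19.9) = 607328.10 BTU/hr

607328.10 BTU/hr


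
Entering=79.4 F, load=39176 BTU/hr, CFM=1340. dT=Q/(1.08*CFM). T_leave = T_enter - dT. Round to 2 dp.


dT = 39176/(1.08*1340) = 27.0702
T_leave = 79.4 - 27.0702 = 52.33 F

52.33 F


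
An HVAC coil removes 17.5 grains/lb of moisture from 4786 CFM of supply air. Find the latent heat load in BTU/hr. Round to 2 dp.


Q = 0.68 * 4786 * 17.5 = 56953.40 BTU/hr

56953.40 BTU/hr


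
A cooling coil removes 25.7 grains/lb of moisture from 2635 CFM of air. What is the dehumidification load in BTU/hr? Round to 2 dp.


Q = 0.68 * 2635 * 25.7 = 46049.26 BTU/hr

46049.26 BTU/hr


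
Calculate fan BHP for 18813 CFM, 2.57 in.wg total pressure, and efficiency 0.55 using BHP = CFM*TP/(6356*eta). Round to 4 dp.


BHP = 18813 * 2.57 / (6356 * 0.55) = 13.8307 hp

13.8307 hp


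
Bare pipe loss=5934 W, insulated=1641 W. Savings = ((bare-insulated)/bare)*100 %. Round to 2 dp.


Savings = ((5934-1641)/5934)*100 = 72.35 %

72.35 %


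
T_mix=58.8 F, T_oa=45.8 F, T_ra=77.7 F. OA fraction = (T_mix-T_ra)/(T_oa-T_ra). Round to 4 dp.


frac = (58.8 - 77.7) / (45.8 - 77.7) = 0.5925

0.5925


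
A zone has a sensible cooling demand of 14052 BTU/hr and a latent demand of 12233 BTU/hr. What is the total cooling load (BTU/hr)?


Qt = 14052 + 12233 = 26285 BTU/hr

26285 BTU/hr


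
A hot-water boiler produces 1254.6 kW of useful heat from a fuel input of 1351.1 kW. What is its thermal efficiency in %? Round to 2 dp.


eta = (1254.6/1351.1)*100 = 92.86 %

92.86 %


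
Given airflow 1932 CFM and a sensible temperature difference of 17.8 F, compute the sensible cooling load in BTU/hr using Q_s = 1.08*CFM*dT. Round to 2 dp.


Q = 1.08 * 1932 * 17.8 = 37140.77 BTU/hr

37140.77 BTU/hr


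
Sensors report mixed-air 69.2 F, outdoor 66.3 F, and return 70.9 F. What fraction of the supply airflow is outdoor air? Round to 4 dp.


frac = (69.2 - 70.9) / (66.3 - 70.9) = 0.3696

0.3696


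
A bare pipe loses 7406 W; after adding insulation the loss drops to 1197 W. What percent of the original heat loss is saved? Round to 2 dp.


Savings = ((7406-1197)/7406)*100 = 83.84 %

83.84 %


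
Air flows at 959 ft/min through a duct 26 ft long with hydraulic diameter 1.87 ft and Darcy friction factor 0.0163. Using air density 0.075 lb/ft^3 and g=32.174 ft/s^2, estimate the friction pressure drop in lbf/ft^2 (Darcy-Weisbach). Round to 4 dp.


v_fps = 959/60 = 15.9833 ft/s
dp = 0.0163*(26/1.87)*0.075*15.9833^2/(2*32.174) = 0.0675 lbf/ft^2

0.0675 lbf/ft^2


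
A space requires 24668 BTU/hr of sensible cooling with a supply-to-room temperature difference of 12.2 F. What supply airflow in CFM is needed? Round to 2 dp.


CFM = 24668 / (1.08 * 12.2) = 1872.19

1872.19 CFM


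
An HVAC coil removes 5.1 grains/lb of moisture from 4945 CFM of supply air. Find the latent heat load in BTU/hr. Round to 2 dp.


Q = 0.68 * 4945 * 5.1 = 17149.26 BTU/hr

17149.26 BTU/hr


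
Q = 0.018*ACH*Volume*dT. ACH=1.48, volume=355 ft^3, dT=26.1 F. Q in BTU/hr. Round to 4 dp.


Q = 0.018 * 1.48 * 355 * 26.1 = 246.8329 BTU/hr

246.8329 BTU/hr


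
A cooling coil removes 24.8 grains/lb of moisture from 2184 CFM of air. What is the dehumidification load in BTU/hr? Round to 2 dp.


Q = 0.68 * 2184 * 24.8 = 36830.98 BTU/hr

36830.98 BTU/hr


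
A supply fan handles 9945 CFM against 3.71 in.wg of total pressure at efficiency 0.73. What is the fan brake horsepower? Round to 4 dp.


BHP = 9945 * 3.71 / (6356 * 0.73) = 7.9519 hp

7.9519 hp


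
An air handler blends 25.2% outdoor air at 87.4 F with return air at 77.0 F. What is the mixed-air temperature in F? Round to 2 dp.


T_mix = 77.0 + (25.2/100)*(87.4-77.0) = 79.62 F

79.62 F


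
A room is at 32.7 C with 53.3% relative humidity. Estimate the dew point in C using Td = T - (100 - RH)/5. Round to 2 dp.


Td = 32.7 - (100-53.3)/5 = 23.36 C

23.36 C


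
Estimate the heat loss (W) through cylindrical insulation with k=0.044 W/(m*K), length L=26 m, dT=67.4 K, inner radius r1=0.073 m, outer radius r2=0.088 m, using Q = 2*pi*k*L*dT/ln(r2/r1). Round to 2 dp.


Q = 2*pi*0.044*26*67.4/ln(0.088/0.073) = 2592.44 W

2592.44 W


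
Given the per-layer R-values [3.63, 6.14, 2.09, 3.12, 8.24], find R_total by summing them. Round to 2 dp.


R_total = 3.63 + 6.14 + 2.09 + 3.12 + 8.24 = 23.22

23.22


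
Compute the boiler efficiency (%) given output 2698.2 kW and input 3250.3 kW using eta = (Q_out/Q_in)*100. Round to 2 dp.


eta = (2698.2/3250.3)*100 = 83.01 %

83.01 %


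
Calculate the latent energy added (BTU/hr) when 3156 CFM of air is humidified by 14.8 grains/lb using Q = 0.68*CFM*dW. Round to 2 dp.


Q = 0.68 * 3156 * 14.8 = 31761.98 BTU/hr

31761.98 BTU/hr


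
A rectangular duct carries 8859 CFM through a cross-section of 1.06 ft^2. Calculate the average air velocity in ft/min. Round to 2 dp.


V = 8859 / 1.06 = 8357.55 ft/min

8357.55 ft/min


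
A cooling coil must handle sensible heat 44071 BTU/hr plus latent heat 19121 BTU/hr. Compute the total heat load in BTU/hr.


Qt = 44071 + 19121 = 63192 BTU/hr

63192 BTU/hr


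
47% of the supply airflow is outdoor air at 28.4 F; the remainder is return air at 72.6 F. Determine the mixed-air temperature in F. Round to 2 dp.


T_mix = 0.47*28.4 + 0.53*72.6 = 51.83 F

51.83 F


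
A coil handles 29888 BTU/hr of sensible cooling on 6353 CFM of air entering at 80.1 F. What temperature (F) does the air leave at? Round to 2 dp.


dT = 29888/(1.08*6353) = 4.3561
T_leave = 80.1 - 4.3561 = 75.74 F

75.74 F


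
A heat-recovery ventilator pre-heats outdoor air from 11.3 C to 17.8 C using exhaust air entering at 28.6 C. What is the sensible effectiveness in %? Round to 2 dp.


eff = (17.8-11.3)/(28.6-11.3)*100 = 37.57 %

37.57 %


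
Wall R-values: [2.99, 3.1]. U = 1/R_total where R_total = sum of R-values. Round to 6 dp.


R_total = 2.99 + 3.1 = 6.09
U = 1/6.09 = 0.164204

0.164204


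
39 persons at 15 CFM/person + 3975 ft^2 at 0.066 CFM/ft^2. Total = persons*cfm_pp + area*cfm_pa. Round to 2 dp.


Total = 39*15 + 3975*0.066 = 847.35 CFM

847.35 CFM


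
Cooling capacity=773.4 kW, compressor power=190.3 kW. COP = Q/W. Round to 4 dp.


COP = 773.4 / 190.3 = 4.0641

4.0641


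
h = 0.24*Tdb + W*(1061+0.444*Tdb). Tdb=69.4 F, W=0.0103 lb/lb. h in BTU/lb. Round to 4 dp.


h = 0.24*69.4 + 0.0103*(1061+0.444*69.4) = 27.9017 BTU/lb

27.9017 BTU/lb


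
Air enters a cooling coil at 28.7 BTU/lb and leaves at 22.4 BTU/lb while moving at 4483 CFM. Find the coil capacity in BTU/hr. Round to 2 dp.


Q = 4.5 * 4483 * (28.7 - 22.4) = 127093.05 BTU/hr

127093.05 BTU/hr


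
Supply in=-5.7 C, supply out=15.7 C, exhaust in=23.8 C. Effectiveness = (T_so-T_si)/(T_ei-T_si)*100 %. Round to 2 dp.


eff = (15.7-(-5.7))/(23.8-(-5.7))*100 = 72.54 %

72.54 %


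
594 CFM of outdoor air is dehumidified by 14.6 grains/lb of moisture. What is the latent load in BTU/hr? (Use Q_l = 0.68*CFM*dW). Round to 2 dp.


Q = 0.68 * 594 * 14.6 = 5897.23 BTU/hr

5897.23 BTU/hr


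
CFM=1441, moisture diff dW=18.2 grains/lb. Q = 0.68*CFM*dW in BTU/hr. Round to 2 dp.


Q = 0.68 * 1441 * 18.2 = 17833.82 BTU/hr

17833.82 BTU/hr


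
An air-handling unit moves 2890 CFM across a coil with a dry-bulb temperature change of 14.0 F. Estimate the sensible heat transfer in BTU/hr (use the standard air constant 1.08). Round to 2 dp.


Q = 1.08 * 2890 * 14.0 = 43696.80 BTU/hr

43696.80 BTU/hr


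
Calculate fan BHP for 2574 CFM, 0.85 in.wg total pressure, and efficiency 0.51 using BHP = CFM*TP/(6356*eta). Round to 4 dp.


BHP = 2574 * 0.85 / (6356 * 0.51) = 0.6750 hp

0.6750 hp


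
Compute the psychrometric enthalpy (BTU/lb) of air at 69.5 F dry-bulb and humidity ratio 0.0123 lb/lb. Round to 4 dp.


h = 0.24*69.5 + 0.0123*(1061+0.444*69.5) = 30.1099 BTU/lb

30.1099 BTU/lb


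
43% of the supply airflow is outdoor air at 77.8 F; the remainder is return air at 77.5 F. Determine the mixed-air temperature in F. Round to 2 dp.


T_mix = 0.43*77.8 + 0.57*77.5 = 77.63 F

77.63 F


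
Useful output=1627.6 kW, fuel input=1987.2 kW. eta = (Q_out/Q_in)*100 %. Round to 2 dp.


eta = (1627.6/1987.2)*100 = 81.90 %

81.90 %


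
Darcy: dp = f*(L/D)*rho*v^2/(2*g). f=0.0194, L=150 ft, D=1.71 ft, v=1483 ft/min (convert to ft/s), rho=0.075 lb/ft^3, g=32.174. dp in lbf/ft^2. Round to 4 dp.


v_fps = 1483/60 = 24.7167 ft/s
dp = 0.0194*(150/1.71)*0.075*24.7167^2/(2*32.174) = 1.2117 lbf/ft^2

1.2117 lbf/ft^2


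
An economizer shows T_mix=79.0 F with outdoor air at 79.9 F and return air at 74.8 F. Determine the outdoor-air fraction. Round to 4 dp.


frac = (79.0 - 74.8) / (79.9 - 74.8) = 0.8235

0.8235


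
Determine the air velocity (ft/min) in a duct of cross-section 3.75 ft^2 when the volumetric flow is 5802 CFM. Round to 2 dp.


V = 5802 / 3.75 = 1547.20 ft/min

1547.20 ft/min


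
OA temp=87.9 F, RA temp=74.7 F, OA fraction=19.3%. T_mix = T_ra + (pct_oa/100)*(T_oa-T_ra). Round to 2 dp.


T_mix = 74.7 + (19.3/100)*(87.9-74.7) = 77.25 F

77.25 F


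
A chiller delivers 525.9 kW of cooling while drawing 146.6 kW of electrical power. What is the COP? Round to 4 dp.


COP = 525.9 / 146.6 = 3.5873

3.5873


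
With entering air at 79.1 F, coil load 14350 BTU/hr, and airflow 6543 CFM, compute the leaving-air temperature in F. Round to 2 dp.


dT = 14350/(1.08*6543) = 2.0307
T_leave = 79.1 - 2.0307 = 77.07 F

77.07 F


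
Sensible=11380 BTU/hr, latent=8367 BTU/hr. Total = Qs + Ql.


Qt = 11380 + 8367 = 19747 BTU/hr

19747 BTU/hr


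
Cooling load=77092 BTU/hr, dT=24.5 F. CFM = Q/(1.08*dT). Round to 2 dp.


CFM = 77092 / (1.08 * 24.5) = 2913.53

2913.53 CFM


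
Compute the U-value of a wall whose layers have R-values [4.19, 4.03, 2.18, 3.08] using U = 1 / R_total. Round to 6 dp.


R_total = 4.19 + 4.03 + 2.18 + 3.08 = 13.48
U = 1/13.48 = 0.074184

0.074184


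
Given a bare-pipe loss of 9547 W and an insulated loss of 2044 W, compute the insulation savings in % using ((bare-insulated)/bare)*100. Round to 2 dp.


Savings = ((9547-2044)/9547)*100 = 78.59 %

78.59 %


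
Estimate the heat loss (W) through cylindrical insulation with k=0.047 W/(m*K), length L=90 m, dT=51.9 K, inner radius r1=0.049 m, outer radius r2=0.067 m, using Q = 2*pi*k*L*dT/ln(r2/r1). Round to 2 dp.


Q = 2*pi*0.047*90*51.9/ln(0.067/0.049) = 4408.80 W

4408.80 W


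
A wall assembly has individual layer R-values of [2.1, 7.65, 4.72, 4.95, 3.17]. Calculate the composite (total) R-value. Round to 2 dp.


R_total = 2.1 + 7.65 + 4.72 + 4.95 + 3.17 = 22.59

22.59


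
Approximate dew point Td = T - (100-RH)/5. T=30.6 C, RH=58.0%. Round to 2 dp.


Td = 30.6 - (100-58.0)/5 = 22.20 C

22.20 C


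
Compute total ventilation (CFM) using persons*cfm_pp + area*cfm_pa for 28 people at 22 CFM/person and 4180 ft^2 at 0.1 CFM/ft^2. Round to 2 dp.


Total = 28*22 + 4180*0.1 = 1034.00 CFM

1034.00 CFM


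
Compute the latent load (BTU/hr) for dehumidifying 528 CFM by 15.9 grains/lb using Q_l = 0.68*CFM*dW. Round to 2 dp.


Q = 0.68 * 528 * 15.9 = 5708.74 BTU/hr

5708.74 BTU/hr


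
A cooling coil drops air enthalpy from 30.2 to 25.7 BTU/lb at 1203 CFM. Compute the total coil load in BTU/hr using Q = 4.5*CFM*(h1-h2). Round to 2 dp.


Q = 4.5 * 1203 * (30.2 - 25.7) = 24360.75 BTU/hr

24360.75 BTU/hr


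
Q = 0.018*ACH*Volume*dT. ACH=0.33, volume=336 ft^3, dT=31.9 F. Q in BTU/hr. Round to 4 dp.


Q = 0.018 * 0.33 * 336 * 31.9 = 63.6673 BTU/hr

63.6673 BTU/hr


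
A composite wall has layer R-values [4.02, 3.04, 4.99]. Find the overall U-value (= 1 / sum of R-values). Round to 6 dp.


R_total = 4.02 + 3.04 + 4.99 = 12.05
U = 1/12.05 = 0.082988

0.082988


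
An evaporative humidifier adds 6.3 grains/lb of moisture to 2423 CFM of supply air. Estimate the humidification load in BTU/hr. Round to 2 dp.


Q = 0.68 * 2423 * 6.3 = 10380.13 BTU/hr

10380.13 BTU/hr


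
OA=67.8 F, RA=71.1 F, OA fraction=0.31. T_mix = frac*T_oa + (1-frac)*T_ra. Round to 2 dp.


T_mix = 0.31*67.8 + 0.69*71.1 = 70.08 F

70.08 F


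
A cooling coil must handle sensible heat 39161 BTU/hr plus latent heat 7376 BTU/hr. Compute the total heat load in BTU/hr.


Qt = 39161 + 7376 = 46537 BTU/hr

46537 BTU/hr


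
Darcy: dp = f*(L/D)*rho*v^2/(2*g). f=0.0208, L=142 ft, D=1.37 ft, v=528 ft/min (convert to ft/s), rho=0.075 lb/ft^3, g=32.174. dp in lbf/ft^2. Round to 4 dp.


v_fps = 528/60 = 8.8 ft/s
dp = 0.0208*(142/1.37)*0.075*8.8^2/(2*32.174) = 0.1946 lbf/ft^2

0.1946 lbf/ft^2


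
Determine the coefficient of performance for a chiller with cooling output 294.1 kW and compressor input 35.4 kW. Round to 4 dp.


COP = 294.1 / 35.4 = 8.3079

8.3079


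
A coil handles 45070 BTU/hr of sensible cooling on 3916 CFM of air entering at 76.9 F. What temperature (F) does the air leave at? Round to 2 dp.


dT = 45070/(1.08*3916) = 10.6567
T_leave = 76.9 - 10.6567 = 66.24 F

66.24 F


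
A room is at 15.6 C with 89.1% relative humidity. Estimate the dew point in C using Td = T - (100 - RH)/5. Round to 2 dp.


Td = 15.6 - (100-89.1)/5 = 13.42 C

13.42 C


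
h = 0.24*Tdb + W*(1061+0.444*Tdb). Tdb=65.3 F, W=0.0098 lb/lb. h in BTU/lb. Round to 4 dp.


h = 0.24*65.3 + 0.0098*(1061+0.444*65.3) = 26.3539 BTU/lb

26.3539 BTU/lb


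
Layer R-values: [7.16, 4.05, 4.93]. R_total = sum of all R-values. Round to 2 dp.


R_total = 7.16 + 4.05 + 4.93 = 16.14

16.14


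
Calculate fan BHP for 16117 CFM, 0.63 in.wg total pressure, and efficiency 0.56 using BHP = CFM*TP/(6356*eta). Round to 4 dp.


BHP = 16117 * 0.63 / (6356 * 0.56) = 2.8527 hp

2.8527 hp


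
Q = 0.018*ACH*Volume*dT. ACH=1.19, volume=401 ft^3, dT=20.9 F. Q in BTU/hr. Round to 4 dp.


Q = 0.018 * 1.19 * 401 * 20.9 = 179.5189 BTU/hr

179.5189 BTU/hr


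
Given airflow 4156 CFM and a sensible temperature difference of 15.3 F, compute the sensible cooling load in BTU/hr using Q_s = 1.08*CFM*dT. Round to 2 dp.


Q = 1.08 * 4156 * 15.3 = 68673.74 BTU/hr

68673.74 BTU/hr


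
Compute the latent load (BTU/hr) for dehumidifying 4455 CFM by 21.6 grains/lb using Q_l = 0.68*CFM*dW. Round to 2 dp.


Q = 0.68 * 4455 * 21.6 = 65435.04 BTU/hr

65435.04 BTU/hr


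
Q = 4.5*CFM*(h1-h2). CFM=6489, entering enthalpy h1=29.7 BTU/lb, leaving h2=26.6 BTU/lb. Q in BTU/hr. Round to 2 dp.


Q = 4.5 * 6489 * (29.7 - 26.6) = 90521.55 BTU/hr

90521.55 BTU/hr


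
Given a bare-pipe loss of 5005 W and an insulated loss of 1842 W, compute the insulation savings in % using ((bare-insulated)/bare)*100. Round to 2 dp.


Savings = ((5005-1842)/5005)*100 = 63.20 %

63.20 %


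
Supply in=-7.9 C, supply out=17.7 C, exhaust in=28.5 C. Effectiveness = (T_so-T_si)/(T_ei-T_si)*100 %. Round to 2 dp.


eff = (17.7-(-7.9))/(28.5-(-7.9))*100 = 70.33 %

70.33 %


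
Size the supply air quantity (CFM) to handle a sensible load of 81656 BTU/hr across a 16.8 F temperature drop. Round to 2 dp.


CFM = 81656 / (1.08 * 16.8) = 4500.44

4500.44 CFM


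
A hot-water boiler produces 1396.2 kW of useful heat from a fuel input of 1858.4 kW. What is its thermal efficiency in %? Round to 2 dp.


eta = (1396.2/1858.4)*100 = 75.13 %

75.13 %


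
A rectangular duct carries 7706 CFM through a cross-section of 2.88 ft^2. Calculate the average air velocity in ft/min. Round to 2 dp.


V = 7706 / 2.88 = 2675.69 ft/min

2675.69 ft/min


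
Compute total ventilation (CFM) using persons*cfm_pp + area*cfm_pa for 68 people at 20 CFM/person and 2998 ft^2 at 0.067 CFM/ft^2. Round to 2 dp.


Total = 68*20 + 2998*0.067 = 1560.87 CFM

1560.87 CFM


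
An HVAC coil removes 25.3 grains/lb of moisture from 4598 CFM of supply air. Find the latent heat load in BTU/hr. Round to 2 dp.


Q = 0.68 * 4598 * 25.3 = 79103.99 BTU/hr

79103.99 BTU/hr


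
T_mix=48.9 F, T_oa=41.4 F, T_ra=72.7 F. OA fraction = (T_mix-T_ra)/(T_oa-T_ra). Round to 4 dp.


frac = (48.9 - 72.7) / (41.4 - 72.7) = 0.7604

0.7604


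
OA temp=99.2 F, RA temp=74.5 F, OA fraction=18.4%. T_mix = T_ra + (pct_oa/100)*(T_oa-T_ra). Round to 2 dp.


T_mix = 74.5 + (18.4/100)*(99.2-74.5) = 79.04 F

79.04 F


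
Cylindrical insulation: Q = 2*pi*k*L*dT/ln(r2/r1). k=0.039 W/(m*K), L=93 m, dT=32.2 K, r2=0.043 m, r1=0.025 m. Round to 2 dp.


Q = 2*pi*0.039*93*32.2/ln(0.043/0.025) = 1353.08 W

1353.08 W


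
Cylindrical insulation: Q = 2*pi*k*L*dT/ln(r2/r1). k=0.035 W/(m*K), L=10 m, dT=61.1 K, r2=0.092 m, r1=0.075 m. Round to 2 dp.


Q = 2*pi*0.035*10*61.1/ln(0.092/0.075) = 657.69 W

657.69 W


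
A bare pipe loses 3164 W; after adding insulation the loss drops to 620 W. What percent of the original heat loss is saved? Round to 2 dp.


Savings = ((3164-620)/3164)*100 = 80.40 %

80.40 %


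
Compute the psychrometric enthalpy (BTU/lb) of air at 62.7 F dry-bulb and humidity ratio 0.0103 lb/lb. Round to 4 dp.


h = 0.24*62.7 + 0.0103*(1061+0.444*62.7) = 26.2630 BTU/lb

26.2630 BTU/lb


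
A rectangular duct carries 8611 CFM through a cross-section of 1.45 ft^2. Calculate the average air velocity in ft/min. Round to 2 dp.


V = 8611 / 1.45 = 5938.62 ft/min

5938.62 ft/min


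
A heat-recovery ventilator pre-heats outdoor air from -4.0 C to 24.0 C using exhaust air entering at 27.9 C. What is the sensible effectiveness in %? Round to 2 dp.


eff = (24.0-(-4.0))/(27.9-(-4.0))*100 = 87.77 %

87.77 %


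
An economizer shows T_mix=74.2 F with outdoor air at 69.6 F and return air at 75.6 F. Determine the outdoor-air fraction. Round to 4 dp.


frac = (74.2 - 75.6) / (69.6 - 75.6) = 0.2333

0.2333


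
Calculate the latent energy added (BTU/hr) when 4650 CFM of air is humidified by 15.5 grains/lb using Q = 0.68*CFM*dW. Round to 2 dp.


Q = 0.68 * 4650 * 15.5 = 49011.00 BTU/hr

49011.00 BTU/hr


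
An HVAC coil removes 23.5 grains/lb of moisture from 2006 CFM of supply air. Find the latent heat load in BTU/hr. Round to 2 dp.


Q = 0.68 * 2006 * 23.5 = 32055.88 BTU/hr

32055.88 BTU/hr


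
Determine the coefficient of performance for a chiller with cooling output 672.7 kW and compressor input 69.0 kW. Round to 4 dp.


COP = 672.7 / 69.0 = 9.7493

9.7493


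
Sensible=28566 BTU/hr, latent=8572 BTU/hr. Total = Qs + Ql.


Qt = 28566 + 8572 = 37138 BTU/hr

37138 BTU/hr


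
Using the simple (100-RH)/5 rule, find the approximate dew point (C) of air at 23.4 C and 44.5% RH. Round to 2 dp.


Td = 23.4 - (100-44.5)/5 = 12.30 C

12.30 C


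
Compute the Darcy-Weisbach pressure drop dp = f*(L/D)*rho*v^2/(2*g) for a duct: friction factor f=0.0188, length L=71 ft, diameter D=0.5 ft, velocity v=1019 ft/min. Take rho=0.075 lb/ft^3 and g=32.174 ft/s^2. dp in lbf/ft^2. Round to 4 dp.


v_fps = 1019/60 = 16.9833 ft/s
dp = 0.0188*(71/0.5)*0.075*16.9833^2/(2*32.174) = 0.8975 lbf/ft^2

0.8975 lbf/ft^2


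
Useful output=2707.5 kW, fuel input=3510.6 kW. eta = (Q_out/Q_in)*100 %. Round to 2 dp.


eta = (2707.5/3510.6)*100 = 77.12 %

77.12 %


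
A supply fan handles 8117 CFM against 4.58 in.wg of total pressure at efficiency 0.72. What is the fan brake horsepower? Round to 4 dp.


BHP = 8117 * 4.58 / (6356 * 0.72) = 8.1235 hp

8.1235 hp
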